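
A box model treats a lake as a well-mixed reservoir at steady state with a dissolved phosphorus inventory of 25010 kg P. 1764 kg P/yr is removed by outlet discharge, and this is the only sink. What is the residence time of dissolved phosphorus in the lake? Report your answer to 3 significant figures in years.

τ = M / F = 25010 / 1764 = 14.18 yr.

14.2 yr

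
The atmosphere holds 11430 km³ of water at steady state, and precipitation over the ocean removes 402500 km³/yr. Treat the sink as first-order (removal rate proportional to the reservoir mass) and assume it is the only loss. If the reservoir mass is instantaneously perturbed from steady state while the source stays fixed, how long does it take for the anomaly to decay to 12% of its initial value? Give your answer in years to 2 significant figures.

0.060 yr

For a linear reservoir the anomaly decays as exp(−t/τ) with τ = M/F = 11430/402500 = 0.02840 yr.
exp(−t/τ) = 0.12 ⇒ t = −τ ln(0.12) = 0.02840 × 2.120 = 0.06021 yr.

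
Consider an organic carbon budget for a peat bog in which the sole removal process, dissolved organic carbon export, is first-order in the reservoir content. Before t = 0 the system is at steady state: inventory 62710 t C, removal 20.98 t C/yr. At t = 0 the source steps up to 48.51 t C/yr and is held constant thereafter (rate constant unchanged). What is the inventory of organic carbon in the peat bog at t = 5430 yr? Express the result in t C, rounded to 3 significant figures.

τ = M₀/F₀ = 62710/20.98 = 2989 yr; rate constant k = 1/τ.
New steady state M_∞ = F₁/k = F₁·τ = 48.51 × 2989 = 145000 t C.
M(t) = M_∞ + (M₀ − M_∞)·e^(−t/τ); t/τ = 5430/2989 = 1.817, so e^(−t/τ) = 0.1626.
M(t) = 145000 − 82290 × 0.1626 = 131620 t C.

132000 t C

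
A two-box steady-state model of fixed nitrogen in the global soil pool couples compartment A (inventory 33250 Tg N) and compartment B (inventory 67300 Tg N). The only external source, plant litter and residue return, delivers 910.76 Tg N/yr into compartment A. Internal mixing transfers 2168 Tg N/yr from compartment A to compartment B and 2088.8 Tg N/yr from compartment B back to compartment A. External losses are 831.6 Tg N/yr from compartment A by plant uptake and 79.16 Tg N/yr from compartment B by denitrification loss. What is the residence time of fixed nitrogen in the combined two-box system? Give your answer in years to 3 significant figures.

Residence time in the combined system uses the total inventory and the total *external* removal — internal exchanges between the two boxes cancel.
M_total = 33250 + 67300 = 100550 Tg N.
ΣF_external_out = 831.6 + 79.16 = 910.76 Tg N/yr.
τ = M_total / ΣF_ext = 100550 / 910.76 = 110.4 yr.

110 yr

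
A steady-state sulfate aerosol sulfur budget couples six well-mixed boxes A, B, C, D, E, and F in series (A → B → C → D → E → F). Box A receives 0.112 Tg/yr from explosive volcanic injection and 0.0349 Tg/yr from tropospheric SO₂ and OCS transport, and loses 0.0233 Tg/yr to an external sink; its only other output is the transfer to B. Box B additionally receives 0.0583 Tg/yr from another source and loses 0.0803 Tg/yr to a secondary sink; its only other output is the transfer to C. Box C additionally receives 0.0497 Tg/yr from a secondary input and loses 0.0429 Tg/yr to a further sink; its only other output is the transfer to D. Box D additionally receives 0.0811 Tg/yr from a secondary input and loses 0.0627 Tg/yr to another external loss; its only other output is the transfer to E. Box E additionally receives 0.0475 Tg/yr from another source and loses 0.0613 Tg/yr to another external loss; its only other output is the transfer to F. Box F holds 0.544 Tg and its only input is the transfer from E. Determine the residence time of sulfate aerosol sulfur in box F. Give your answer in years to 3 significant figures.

Box A: F(A→B) = (0.112 + 0.0349) − 0.0233 = 0.12360 Tg/yr.
Box B: F(B→C) = (0.12360 + 0.0583) − 0.0803 = 0.10160 Tg/yr.
Box C: F(C→D) = (0.10160 + 0.0497) − 0.0429 = 0.10840 Tg/yr.
Box D: F(D→E) = (0.10840 + 0.0811) − 0.0627 = 0.12680 Tg/yr.
Box E: F(E→F) = (0.12680 + 0.0475) − 0.0613 = 0.11300 Tg/yr.
Box F throughput = its input = 0.11300 Tg/yr; τ = 0.544 / 0.11300 = 4.814 yr.

4.81 yr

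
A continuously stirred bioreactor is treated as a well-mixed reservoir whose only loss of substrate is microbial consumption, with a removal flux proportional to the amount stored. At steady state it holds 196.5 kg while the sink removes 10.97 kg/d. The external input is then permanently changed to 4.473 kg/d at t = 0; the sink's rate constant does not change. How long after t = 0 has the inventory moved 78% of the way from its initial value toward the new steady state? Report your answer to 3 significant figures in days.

τ = M₀/F₀ = 196.5/10.97 = 17.91 d.
The remaining gap fraction is e^(−t/τ); 78% covered ⇒ e^(−t/τ) = 0.220.
t = −τ ln(0.220) = 17.91 × 1.514 = 27.12 d.

27.1 d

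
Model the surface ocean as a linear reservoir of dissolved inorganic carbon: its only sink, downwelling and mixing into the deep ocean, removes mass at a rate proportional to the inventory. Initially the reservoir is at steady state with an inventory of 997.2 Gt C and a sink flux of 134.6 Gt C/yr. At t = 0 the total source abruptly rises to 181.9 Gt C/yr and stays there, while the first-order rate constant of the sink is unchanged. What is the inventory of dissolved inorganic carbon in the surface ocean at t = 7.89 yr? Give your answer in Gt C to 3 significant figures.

τ = M₀/F₀ = 997.2/134.6 = 7.409 yr; rate constant k = 1/τ.
New steady state M_∞ = F₁/k = F₁·τ = 181.9 × 7.409 = 1347.6 Gt C.
M(t) = M_∞ + (M₀ − M_∞)·e^(−t/τ); t/τ = 7.89/7.409 = 1.065, so e^(−t/τ) = 0.3447.
M(t) = 1347.6 − 350.4 × 0.3447 = 1226.8 Gt C.

1230 Gt C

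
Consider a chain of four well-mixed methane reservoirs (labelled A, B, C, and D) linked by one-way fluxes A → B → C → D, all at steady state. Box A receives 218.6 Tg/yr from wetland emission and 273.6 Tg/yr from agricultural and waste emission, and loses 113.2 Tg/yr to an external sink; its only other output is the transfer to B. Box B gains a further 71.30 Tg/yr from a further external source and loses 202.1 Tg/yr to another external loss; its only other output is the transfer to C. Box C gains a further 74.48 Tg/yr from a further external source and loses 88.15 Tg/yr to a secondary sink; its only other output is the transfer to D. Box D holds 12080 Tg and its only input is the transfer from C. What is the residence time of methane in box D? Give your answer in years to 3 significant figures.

Box A: F(A→B) = (218.6 + 273.6) − 113.2 = 379.00 Tg/yr.
Box B: F(B→C) = (379.00 + 71.30) − 202.1 = 248.20 Tg/yr.
Box C: F(C→D) = (248.20 + 74.48) − 88.15 = 234.53 Tg/yr.
Box D throughput = its input = 234.53 Tg/yr; τ = 12080 / 234.53 = 51.51 yr.

51.5 yr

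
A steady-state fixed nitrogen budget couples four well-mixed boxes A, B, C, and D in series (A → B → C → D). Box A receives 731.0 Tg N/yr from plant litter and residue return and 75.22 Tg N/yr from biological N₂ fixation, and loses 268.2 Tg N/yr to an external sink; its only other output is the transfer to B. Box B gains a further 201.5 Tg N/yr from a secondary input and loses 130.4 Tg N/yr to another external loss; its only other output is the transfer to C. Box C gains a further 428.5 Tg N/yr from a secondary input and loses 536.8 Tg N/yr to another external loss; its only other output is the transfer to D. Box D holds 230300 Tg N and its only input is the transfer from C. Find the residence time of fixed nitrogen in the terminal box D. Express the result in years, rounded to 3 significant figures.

460 yr

Box A: F(A→B) = (731.0 + 75.22) − 268.2 = 538.02 Tg N/yr.
Box B: F(B→C) = (538.02 + 201.5) − 130.4 = 609.12 Tg N/yr.
Box C: F(C→D) = (609.12 + 428.5) − 536.8 = 500.82 Tg N/yr.
Box D throughput = its input = 500.82 Tg N/yr; τ = 230300 / 500.82 = 459.8 yr.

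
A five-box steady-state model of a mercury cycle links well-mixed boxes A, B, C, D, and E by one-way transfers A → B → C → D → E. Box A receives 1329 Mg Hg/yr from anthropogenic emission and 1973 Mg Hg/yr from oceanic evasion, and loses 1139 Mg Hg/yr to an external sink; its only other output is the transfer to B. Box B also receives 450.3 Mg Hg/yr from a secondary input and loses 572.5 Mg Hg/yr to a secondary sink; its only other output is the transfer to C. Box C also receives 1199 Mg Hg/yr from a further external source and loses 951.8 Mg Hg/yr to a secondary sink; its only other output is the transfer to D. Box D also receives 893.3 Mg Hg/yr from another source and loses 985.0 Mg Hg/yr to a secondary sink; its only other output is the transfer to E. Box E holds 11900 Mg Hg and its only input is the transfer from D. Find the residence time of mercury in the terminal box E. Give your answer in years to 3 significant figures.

5.42 yr

Box A: F(A→B) = (1329 + 1973) − 1139 = 2163.0 Mg Hg/yr.
Box B: F(B→C) = (2163.0 + 450.3) − 572.5 = 2040.8 Mg Hg/yr.
Box C: F(C→D) = (2040.8 + 1199) − 951.8 = 2288.0 Mg Hg/yr.
Box D: F(D→E) = (2288.0 + 893.3) − 985.0 = 2196.3 Mg Hg/yr.
Box E throughput = its input = 2196.3 Mg Hg/yr; τ = 11900 / 2196.3 = 5.418 yr.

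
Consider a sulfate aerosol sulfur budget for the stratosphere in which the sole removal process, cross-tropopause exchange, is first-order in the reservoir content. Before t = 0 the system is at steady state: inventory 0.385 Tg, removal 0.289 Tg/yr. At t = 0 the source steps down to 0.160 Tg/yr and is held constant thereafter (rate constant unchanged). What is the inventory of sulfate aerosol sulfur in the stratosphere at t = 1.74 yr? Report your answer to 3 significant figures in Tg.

0.260 Tg

The sink rate constant is k = F₀/M₀ = 0.289/0.385 = 0.7506 yr⁻¹.
Solving dM/dt = F₁ − kM with M(0) = M₀ gives M(t) = F₁/k + (M₀ − F₁/k)·e^(−kt).
F₁/k = 0.160/0.7506 = 0.21315 Tg; kt = 0.7506 × 1.74 = 1.306, e^(−kt) = 0.2709.
M(1.74) = 0.21315 + (0.385 − 0.21315) × 0.2709 = 0.21315 + 0.04655 = 0.25970 Tg.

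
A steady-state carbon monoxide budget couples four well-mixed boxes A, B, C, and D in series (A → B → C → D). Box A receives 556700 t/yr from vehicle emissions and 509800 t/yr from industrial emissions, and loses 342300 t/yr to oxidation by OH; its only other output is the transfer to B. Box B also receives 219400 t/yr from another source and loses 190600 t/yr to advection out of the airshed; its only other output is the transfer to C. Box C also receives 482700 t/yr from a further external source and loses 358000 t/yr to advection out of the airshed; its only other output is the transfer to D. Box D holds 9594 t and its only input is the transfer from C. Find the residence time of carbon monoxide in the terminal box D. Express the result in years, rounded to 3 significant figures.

Box A: F(A→B) = (556700 + 509800) − 342300 = 724200 t/yr.
Box B: F(B→C) = (724200 + 219400) − 190600 = 753000 t/yr.
Box C: F(C→D) = (753000 + 482700) − 358000 = 877700 t/yr.
Box D throughput = its input = 877700 t/yr; τ = 9594 / 877700 = 0.01093 yr.

0.0109 yr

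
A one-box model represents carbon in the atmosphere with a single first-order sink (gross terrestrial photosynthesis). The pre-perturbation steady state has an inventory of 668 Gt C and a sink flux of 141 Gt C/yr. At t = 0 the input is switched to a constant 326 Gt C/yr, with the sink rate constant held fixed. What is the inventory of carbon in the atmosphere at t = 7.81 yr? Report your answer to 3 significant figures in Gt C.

1380 Gt C

Residence time τ = M₀/F₀ = 4.738 yr. The eventual steady state is M_∞ = M₀·(F₁/F₀) = 668 × 326/141 = 1544.5 Gt C.
The anomaly ΔM(t) = M(t) − M_∞ decays as ΔM₀·e^(−t/τ) with ΔM₀ = 668 − 1544.5 = −876.5 Gt C.
At t = 7.81 yr, e^(−t/τ) = e^(−1.649) = 0.1923, so ΔM = −168.6 Gt C and M = 1544.5 − 168.6 = 1375.9 Gt C.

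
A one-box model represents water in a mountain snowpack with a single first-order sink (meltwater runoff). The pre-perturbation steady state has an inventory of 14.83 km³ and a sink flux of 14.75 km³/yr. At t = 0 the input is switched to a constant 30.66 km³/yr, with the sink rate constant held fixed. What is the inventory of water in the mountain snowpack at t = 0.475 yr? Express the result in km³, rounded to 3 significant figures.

20.9 km³

Residence time τ = M₀/F₀ = 1.005 yr. The eventual steady state is M_∞ = M₀·(F₁/F₀) = 14.83 × 30.66/14.75 = 30.826 km³.
The anomaly ΔM(t) = M(t) − M_∞ decays as ΔM₀·e^(−t/τ) with ΔM₀ = 14.83 − 30.826 = −16.00 km³.
At t = 0.475 yr, e^(−t/τ) = e^(−0.4724) = 0.6235, so ΔM = −9.973 km³ and M = 30.826 − 9.973 = 20.853 km³.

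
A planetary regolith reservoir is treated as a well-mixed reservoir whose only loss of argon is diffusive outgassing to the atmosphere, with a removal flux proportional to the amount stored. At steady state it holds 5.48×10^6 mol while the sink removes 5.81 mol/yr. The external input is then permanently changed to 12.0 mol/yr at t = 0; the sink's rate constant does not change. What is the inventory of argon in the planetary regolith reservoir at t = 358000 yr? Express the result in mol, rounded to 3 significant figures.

7.32×10^6 mol

The sink rate constant is k = F₀/M₀ = 5.81/5.48×10^6 = 1.060×10^-6 yr⁻¹.
Solving dM/dt = F₁ − kM with M(0) = M₀ gives M(t) = F₁/k + (M₀ − F₁/k)·e^(−kt).
F₁/k = 12.0/1.060×10^-6 = 1.1318×10^7 mol; kt = 1.060×10^-6 × 358000 = 0.3796, e^(−kt) = 0.6842.
M(358000) = 1.1318×10^7 + (5.48×10^6 − 1.1318×10^7) × 0.6842 = 1.1318×10^7 − 3.994×10^6 = 7.3240×10^6 mol.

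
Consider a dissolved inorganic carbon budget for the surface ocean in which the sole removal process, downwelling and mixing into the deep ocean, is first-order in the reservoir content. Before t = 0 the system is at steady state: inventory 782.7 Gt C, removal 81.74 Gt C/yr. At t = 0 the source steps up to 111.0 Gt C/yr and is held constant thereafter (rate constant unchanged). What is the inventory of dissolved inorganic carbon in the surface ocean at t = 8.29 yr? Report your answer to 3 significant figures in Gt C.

945 Gt C

τ = M₀/F₀ = 782.7/81.74 = 9.575 yr; rate constant k = 1/τ.
New steady state M_∞ = F₁/k = F₁·τ = 111.0 × 9.575 = 1062.9 Gt C.
M(t) = M_∞ + (M₀ − M_∞)·e^(−t/τ); t/τ = 8.29/9.575 = 0.8658, so e^(−t/τ) = 0.4207.
M(t) = 1062.9 − 280.2 × 0.4207 = 945.00 Gt C.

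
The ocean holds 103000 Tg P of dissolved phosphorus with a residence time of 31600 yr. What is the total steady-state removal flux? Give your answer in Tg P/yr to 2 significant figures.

3.3 Tg P/yr

F = M / τ = 103000 / 31600 = 3.259 Tg P/yr.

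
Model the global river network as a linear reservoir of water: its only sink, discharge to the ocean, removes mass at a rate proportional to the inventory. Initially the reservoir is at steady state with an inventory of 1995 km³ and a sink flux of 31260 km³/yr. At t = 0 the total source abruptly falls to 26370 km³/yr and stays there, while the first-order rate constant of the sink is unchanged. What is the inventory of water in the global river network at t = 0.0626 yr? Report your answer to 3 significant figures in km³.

Residence time τ = M₀/F₀ = 0.06382 yr. The eventual steady state is M_∞ = M₀·(F₁/F₀) = 1995 × 26370/31260 = 1682.9 km³.
The anomaly ΔM(t) = M(t) − M_∞ decays as ΔM₀·e^(−t/τ) with ΔM₀ = 1995 − 1682.9 = 312.1 km³.
At t = 0.0626 yr, e^(−t/τ) = e^(−0.9809) = 0.3750, so ΔM = 117.0 km³ and M = 1682.9 + 117.0 = 1799.9 km³.

1800 km³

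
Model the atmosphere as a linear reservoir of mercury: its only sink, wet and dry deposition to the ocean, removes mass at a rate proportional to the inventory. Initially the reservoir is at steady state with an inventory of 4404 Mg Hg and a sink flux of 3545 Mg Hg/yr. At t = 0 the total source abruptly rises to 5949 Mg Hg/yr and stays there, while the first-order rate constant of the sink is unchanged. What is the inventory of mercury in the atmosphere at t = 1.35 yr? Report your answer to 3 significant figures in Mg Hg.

The sink rate constant is k = F₀/M₀ = 3545/4404 = 0.8050 yr⁻¹.
Solving dM/dt = F₁ − kM with M(0) = M₀ gives M(t) = F₁/k + (M₀ − F₁/k)·e^(−kt).
F₁/k = 5949/0.8050 = 7390.5 Mg Hg; kt = 0.8050 × 1.35 = 1.087, e^(−kt) = 0.3373.
M(1.35) = 7390.5 + (4404 − 7390.5) × 0.3373 = 7390.5 − 1007 = 6383.1 Mg Hg.

6380 Mg Hg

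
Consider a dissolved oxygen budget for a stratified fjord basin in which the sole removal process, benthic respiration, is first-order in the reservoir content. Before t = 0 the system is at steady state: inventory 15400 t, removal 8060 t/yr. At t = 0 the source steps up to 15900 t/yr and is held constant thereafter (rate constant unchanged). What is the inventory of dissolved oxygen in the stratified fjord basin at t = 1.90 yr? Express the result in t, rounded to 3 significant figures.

Residence time τ = M₀/F₀ = 1.911 yr. The eventual steady state is M_∞ = M₀·(F₁/F₀) = 15400 × 15900/8060 = 30380 t.
The anomaly ΔM(t) = M(t) − M_∞ decays as ΔM₀·e^(−t/τ) with ΔM₀ = 15400 − 30380 = −14980 t.
At t = 1.90 yr, e^(−t/τ) = e^(−0.9944) = 0.3699, so ΔM = −5542 t and M = 30380 − 5542 = 24838 t.

24800 t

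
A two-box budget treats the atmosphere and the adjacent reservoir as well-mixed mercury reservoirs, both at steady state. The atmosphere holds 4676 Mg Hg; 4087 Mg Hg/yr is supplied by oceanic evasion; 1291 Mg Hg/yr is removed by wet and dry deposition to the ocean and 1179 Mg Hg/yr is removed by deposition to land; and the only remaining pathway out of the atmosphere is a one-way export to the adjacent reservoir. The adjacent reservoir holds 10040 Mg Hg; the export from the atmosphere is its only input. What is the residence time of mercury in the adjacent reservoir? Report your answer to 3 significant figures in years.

Balance the atmosphere: ΣF_in = 4087.0 Mg Hg/yr.
Export to the adjacent reservoir = ΣF_in − (1291 + 1179) = 1617.0 Mg Hg/yr.
At steady state the output of the adjacent reservoir equals its input, 1617.0 Mg Hg/yr.
τ = M / F = 10040 / 1617.0 = 6.209 yr.

6.21 yr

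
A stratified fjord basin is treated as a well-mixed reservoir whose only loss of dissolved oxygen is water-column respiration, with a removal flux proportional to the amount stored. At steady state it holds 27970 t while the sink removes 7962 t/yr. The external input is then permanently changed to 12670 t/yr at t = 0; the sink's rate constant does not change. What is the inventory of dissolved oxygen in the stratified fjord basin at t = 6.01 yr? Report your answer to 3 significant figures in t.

The sink rate constant is k = F₀/M₀ = 7962/27970 = 0.2847 yr⁻¹.
Solving dM/dt = F₁ − kM with M(0) = M₀ gives M(t) = F₁/k + (M₀ − F₁/k)·e^(−kt).
F₁/k = 12670/0.2847 = 44509 t; kt = 0.2847 × 6.01 = 1.711, e^(−kt) = 0.1807.
M(6.01) = 44509 + (27970 − 44509) × 0.1807 = 44509 − 2989 = 41520 t.

41500 t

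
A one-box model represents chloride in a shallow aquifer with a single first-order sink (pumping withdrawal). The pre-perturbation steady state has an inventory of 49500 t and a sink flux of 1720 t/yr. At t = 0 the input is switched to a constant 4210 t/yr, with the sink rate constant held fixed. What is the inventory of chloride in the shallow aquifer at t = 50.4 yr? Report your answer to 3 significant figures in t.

109000 t

The sink rate constant is k = F₀/M₀ = 1720/49500 = 0.03475 yr⁻¹.
Solving dM/dt = F₁ − kM with M(0) = M₀ gives M(t) = F₁/k + (M₀ − F₁/k)·e^(−kt).
F₁/k = 4210/0.03475 = 121160 t; kt = 0.03475 × 50.4 = 1.751, e^(−kt) = 0.1736.
M(50.4) = 121160 + (49500 − 121160) × 0.1736 = 121160 − 12440 = 108720 t.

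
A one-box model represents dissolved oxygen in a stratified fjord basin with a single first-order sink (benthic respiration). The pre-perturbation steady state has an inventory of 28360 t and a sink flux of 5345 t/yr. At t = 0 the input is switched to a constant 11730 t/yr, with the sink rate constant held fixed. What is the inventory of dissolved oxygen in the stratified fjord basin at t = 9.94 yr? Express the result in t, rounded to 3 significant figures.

57000 t

τ = M₀/F₀ = 28360/5345 = 5.306 yr; rate constant k = 1/τ.
New steady state M_∞ = F₁/k = F₁·τ = 11730 × 5.306 = 62238 t.
M(t) = M_∞ + (M₀ − M_∞)·e^(−t/τ); t/τ = 9.94/5.306 = 1.873, so e^(−t/τ) = 0.1536.
M(t) = 62238 − 33880 × 0.1536 = 57034 t.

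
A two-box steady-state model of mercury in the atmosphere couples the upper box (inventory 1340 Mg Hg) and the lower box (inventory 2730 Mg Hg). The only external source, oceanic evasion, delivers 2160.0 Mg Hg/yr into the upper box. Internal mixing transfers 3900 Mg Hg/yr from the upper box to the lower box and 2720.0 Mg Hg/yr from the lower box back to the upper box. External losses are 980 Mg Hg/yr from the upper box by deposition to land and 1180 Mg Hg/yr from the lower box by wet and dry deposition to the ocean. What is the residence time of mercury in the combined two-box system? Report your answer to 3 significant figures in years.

1.88 yr

Treat the two boxes together as one reservoir: the mixing fluxes between them are internal recycling, so τ = ΣM / Σ(external losses).
M_total = 1340 + 2730 = 4070.0 Mg Hg.
ΣF_external_out = 980 + 1180 = 2160.0 Mg Hg/yr.
τ = M_total / ΣF_ext = 4070.0 / 2160.0 = 1.884 yr.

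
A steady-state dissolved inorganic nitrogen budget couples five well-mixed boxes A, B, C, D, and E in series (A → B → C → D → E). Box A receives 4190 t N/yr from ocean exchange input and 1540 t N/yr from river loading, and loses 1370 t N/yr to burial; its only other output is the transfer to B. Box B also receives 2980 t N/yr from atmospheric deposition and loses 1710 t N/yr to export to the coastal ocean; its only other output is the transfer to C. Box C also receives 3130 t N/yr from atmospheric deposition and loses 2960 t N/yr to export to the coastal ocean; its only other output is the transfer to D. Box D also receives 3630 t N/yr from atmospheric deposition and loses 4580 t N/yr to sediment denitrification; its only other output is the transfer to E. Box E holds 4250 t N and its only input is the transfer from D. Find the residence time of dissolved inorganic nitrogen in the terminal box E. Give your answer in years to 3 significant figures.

Box A: F(A→B) = (4190 + 1540) − 1370 = 4360.0 t N/yr.
Box B: F(B→C) = (4360.0 + 2980) − 1710 = 5630.0 t N/yr.
Box C: F(C→D) = (5630.0 + 3130) − 2960 = 5800.0 t N/yr.
Box D: F(D→E) = (5800.0 + 3630) − 4580 = 4850.0 t N/yr.
Box E throughput = its input = 4850.0 t N/yr; τ = 4250 / 4850.0 = 0.8763 yr.

0.876 yr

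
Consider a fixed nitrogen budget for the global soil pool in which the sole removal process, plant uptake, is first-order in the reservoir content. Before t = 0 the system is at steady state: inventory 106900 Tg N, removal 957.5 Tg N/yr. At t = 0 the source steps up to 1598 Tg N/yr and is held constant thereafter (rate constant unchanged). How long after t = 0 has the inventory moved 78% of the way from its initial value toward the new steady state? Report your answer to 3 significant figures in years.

169 yr

τ = M₀/F₀ = 106900/957.5 = 111.6 yr.
The remaining gap fraction is e^(−t/τ); 78% covered ⇒ e^(−t/τ) = 0.220.
t = −τ ln(0.220) = 111.6 × 1.514 = 169.0 yr.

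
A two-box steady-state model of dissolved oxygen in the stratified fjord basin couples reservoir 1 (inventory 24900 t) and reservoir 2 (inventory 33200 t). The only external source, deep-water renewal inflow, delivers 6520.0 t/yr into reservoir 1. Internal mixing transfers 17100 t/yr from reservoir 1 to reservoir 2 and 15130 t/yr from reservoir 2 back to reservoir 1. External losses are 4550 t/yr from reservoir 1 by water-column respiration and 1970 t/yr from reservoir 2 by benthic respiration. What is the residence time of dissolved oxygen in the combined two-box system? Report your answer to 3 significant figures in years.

8.91 yr

Residence time in the combined system uses the total inventory and the total *external* removal — internal exchanges between the two boxes cancel.
M_total = 24900 + 33200 = 58100 t.
ΣF_external_out = 4550 + 1970 = 6520.0 t/yr.
τ = M_total / ΣF_ext = 58100 / 6520.0 = 8.911 yr.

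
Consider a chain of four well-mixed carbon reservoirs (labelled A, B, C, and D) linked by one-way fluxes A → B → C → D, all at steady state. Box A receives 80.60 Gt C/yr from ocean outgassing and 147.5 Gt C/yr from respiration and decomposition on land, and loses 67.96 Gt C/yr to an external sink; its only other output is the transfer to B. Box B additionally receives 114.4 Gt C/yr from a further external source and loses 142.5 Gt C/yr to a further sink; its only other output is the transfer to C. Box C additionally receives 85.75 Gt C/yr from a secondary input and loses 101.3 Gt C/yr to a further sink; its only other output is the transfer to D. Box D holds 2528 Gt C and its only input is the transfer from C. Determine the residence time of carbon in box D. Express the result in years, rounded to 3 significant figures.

21.7 yr

Box A: F(A→B) = (80.60 + 147.5) − 67.96 = 160.14 Gt C/yr.
Box B: F(B→C) = (160.14 + 114.4) − 142.5 = 132.04 Gt C/yr.
Box C: F(C→D) = (132.04 + 85.75) − 101.3 = 116.49 Gt C/yr.
Box D throughput = its input = 116.49 Gt C/yr; τ = 2528 / 116.49 = 21.70 yr.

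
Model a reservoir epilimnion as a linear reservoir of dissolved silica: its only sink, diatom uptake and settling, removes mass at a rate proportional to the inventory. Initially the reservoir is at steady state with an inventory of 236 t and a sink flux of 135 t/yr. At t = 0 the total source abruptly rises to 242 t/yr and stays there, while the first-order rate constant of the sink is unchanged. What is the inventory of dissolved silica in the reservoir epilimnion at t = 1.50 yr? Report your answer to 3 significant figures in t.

τ = M₀/F₀ = 236/135 = 1.748 yr; rate constant k = 1/τ.
New steady state M_∞ = F₁/k = F₁·τ = 242 × 1.748 = 423.05 t.
M(t) = M_∞ + (M₀ − M_∞)·e^(−t/τ); t/τ = 1.50/1.748 = 0.8581, so e^(−t/τ) = 0.4240.
M(t) = 423.05 − 187.1 × 0.4240 = 343.74 t.

344 t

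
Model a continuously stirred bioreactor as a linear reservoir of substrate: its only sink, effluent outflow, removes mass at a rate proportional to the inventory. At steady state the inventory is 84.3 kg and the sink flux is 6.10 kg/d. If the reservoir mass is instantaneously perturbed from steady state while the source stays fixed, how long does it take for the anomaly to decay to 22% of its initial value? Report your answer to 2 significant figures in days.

For a linear reservoir the anomaly decays as exp(−t/τ) with τ = M/F = 84.3/6.10 = 13.82 d.
exp(−t/τ) = 0.22 ⇒ t = −τ ln(0.22) = 13.82 × 1.514 = 20.92 d.

21 d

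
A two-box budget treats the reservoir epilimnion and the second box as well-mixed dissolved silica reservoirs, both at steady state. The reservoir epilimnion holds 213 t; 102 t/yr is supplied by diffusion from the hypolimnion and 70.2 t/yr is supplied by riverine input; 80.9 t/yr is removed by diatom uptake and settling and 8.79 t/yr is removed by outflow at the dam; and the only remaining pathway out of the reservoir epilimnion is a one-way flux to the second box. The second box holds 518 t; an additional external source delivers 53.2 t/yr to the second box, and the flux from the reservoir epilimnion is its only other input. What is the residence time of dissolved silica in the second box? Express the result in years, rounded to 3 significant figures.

3.82 yr

Balance the reservoir epilimnion: ΣF_in = 102 + 70.2 = 172.20 t/yr.
Flux to the second box = ΣF_in − (80.9 + 8.79) = 82.510 t/yr.
Total input to the second box = 82.510 + 53.2 = 135.71 t/yr; at steady state this equals its total output.
τ = M / F = 518 / 135.71 = 3.817 yr.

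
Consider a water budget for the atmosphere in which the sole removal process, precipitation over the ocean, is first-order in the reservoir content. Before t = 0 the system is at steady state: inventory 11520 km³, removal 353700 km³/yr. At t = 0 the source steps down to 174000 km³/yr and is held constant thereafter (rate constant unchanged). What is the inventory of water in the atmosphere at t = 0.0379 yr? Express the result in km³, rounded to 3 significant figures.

The sink rate constant is k = F₀/M₀ = 353700/11520 = 30.70 yr⁻¹.
Solving dM/dt = F₁ − kM with M(0) = M₀ gives M(t) = F₁/k + (M₀ − F₁/k)·e^(−kt).
F₁/k = 174000/30.70 = 5667.2 km³; kt = 30.70 × 0.0379 = 1.164, e^(−kt) = 0.3123.
M(0.0379) = 5667.2 + (11520 − 5667.2) × 0.3123 = 5667.2 + 1828 = 7495.3 km³.

7500 km³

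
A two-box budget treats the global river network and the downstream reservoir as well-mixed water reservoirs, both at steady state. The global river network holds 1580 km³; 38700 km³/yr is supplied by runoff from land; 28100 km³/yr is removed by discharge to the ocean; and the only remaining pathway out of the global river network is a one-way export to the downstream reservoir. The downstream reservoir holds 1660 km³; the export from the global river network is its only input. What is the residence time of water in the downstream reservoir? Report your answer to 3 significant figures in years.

0.157 yr

Balance the global river network: ΣF_in = 38700 km³/yr.
Export to the downstream reservoir = ΣF_in − (28100) = 10600 km³/yr.
At steady state the output of the downstream reservoir equals its input, 10600 km³/yr.
τ = M / F = 1660 / 10600 = 0.1566 yr.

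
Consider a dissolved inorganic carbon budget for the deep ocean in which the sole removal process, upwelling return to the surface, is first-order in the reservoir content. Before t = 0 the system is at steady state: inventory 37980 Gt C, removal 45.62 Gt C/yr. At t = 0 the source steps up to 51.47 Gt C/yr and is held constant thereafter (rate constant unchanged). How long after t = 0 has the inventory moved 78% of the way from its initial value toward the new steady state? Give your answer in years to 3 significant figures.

τ = M₀/F₀ = 37980/45.62 = 832.5 yr.
The remaining gap fraction is e^(−t/τ); 78% covered ⇒ e^(−t/τ) = 0.220.
t = −τ ln(0.220) = 832.5 × 1.514 = 1261 yr.

1260 yr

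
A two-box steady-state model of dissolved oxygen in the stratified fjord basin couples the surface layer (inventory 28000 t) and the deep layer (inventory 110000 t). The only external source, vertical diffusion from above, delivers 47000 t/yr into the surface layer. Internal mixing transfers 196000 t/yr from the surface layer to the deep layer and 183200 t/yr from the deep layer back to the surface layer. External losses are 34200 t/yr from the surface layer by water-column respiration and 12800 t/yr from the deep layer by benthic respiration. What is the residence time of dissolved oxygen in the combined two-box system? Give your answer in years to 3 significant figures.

2.94 yr

For the system as a whole, the A↔B exchange is internal and contributes nothing to the throughput; only the external sinks remove mass.
M_total = 28000 + 110000 = 138000 t.
ΣF_external_out = 34200 + 12800 = 47000 t/yr.
τ = M_total / ΣF_ext = 138000 / 47000 = 2.936 yr.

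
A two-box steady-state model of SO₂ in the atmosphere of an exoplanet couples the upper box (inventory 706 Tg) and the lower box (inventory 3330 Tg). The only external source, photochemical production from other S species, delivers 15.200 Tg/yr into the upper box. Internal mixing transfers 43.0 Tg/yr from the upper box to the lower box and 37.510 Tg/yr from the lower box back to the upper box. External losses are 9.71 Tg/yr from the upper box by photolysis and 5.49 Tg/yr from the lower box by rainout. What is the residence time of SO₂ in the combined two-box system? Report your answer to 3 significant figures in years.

Residence time in the combined system uses the total inventory and the total *external* removal — internal exchanges between the two boxes cancel.
M_total = 706 + 3330 = 4036.0 Tg.
ΣF_external_out = 9.71 + 5.49 = 15.200 Tg/yr.
τ = M_total / ΣF_ext = 4036.0 / 15.200 = 265.5 yr.

266 yr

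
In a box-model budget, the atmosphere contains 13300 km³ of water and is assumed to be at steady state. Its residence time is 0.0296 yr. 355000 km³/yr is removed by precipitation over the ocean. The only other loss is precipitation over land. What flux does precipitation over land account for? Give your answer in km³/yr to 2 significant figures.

94000 km³/yr

Total removal F = M/τ = 13300 / 0.0296 = 449300 km³/yr.
Precipitation over land = F − (355000) = 449300 − 355000 = 94320 km³/yr.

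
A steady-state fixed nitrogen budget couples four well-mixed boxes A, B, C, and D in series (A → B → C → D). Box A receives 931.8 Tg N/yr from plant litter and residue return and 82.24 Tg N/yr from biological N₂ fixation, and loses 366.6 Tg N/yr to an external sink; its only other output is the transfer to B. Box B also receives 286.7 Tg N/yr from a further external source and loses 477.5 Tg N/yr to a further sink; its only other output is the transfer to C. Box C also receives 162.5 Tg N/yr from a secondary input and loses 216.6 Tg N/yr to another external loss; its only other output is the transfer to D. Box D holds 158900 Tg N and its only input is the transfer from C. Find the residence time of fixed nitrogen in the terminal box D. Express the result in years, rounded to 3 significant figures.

Box A: F(A→B) = (931.8 + 82.24) − 366.6 = 647.44 Tg N/yr.
Box B: F(B→C) = (647.44 + 286.7) − 477.5 = 456.64 Tg N/yr.
Box C: F(C→D) = (456.64 + 162.5) − 216.6 = 402.54 Tg N/yr.
Box D throughput = its input = 402.54 Tg N/yr; τ = 158900 / 402.54 = 394.7 yr.

395 yr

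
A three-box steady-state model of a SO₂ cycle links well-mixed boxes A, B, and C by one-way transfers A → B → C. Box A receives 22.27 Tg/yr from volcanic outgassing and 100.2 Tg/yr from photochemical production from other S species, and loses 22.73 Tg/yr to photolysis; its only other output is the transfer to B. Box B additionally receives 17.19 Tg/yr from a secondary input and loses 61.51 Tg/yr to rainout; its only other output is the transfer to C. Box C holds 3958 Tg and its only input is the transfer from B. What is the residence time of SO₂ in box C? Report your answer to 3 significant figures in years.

Box A: F(A→B) = (22.27 + 100.2) − 22.73 = 99.740 Tg/yr.
Box B: F(B→C) = (99.740 + 17.19) − 61.51 = 55.420 Tg/yr.
Box C throughput = its input = 55.420 Tg/yr; τ = 3958 / 55.420 = 71.42 yr.

71.4 yr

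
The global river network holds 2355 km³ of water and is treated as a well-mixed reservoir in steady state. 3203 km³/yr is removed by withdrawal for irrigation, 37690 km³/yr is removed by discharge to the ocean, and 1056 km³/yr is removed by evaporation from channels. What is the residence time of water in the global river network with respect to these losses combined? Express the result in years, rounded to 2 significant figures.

Total removal = 3203 + 37690 + 1056 = 41949 km³/yr.
τ = M / ΣF_out = 2355 / 41949 = 0.05614 yr.

0.056 yr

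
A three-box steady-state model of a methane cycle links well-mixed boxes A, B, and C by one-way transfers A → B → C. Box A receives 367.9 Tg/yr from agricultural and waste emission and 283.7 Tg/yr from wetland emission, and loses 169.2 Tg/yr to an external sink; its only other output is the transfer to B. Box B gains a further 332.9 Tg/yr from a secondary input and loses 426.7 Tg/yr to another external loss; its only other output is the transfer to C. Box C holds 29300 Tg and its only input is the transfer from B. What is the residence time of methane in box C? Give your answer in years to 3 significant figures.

75.4 yr

Box A: F(A→B) = (367.9 + 283.7) − 169.2 = 482.40 Tg/yr.
Box B: F(B→C) = (482.40 + 332.9) − 426.7 = 388.60 Tg/yr.
Box C throughput = its input = 388.60 Tg/yr; τ = 29300 / 388.60 = 75.40 yr.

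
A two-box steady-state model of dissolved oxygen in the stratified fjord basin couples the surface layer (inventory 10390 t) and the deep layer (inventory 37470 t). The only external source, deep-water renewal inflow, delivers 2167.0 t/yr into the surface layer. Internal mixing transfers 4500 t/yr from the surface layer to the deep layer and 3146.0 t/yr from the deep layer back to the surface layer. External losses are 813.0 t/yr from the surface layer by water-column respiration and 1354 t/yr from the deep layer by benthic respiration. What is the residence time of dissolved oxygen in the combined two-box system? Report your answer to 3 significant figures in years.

22.1 yr

Residence time in the combined system uses the total inventory and the total *external* removal — internal exchanges between the two boxes cancel.
M_total = 10390 + 37470 = 47860 t.
ΣF_external_out = 813.0 + 1354 = 2167.0 t/yr.
τ = M_total / ΣF_ext = 47860 / 2167.0 = 22.09 yr.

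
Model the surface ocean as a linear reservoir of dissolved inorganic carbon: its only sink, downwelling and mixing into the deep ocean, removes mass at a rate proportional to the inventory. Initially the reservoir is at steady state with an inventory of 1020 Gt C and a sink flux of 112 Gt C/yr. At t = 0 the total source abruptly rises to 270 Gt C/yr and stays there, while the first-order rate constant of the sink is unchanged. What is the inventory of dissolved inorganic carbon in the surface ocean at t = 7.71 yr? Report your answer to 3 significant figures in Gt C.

1840 Gt C

Residence time τ = M₀/F₀ = 9.107 yr. The eventual steady state is M_∞ = M₀·(F₁/F₀) = 1020 × 270/112 = 2458.9 Gt C.
The anomaly ΔM(t) = M(t) − M_∞ decays as ΔM₀·e^(−t/τ) with ΔM₀ = 1020 − 2458.9 = −1439 Gt C.
At t = 7.71 yr, e^(−t/τ) = e^(−0.8466) = 0.4289, so ΔM = −617.1 Gt C and M = 2458.9 − 617.1 = 1841.8 Gt C.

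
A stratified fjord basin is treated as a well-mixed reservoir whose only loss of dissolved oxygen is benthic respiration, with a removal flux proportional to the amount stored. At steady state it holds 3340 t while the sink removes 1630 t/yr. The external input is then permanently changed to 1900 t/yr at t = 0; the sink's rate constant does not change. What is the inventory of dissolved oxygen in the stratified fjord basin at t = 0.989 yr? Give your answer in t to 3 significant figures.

3550 t

τ = M₀/F₀ = 3340/1630 = 2.049 yr; rate constant k = 1/τ.
New steady state M_∞ = F₁/k = F₁·τ = 1900 × 2.049 = 3893.3 t.
M(t) = M_∞ + (M₀ − M_∞)·e^(−t/τ); t/τ = 0.989/2.049 = 0.4827, so e^(−t/τ) = 0.6171.
M(t) = 3893.3 − 553.3 × 0.6171 = 3551.8 t.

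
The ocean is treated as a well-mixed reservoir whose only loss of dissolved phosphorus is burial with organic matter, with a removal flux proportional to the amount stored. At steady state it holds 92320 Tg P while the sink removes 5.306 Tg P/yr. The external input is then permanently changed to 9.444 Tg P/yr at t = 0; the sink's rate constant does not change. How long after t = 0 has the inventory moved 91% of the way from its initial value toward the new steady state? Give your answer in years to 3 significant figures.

41900 yr

τ = M₀/F₀ = 92320/5.306 = 17400 yr.
The remaining gap fraction is e^(−t/τ); 91% covered ⇒ e^(−t/τ) = 0.0900.
t = −τ ln(0.0900) = 17400 × 2.408 = 41900 yr.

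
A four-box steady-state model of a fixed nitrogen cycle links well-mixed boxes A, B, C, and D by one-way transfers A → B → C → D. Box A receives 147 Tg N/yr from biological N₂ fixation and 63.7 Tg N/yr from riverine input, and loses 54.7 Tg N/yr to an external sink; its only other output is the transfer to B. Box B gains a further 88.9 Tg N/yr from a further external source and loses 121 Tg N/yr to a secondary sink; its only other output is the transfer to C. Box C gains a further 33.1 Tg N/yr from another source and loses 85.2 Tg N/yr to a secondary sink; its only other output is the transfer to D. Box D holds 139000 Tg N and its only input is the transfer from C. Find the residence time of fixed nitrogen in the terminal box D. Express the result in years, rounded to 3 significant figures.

Box A: F(A→B) = (147 + 63.7) − 54.7 = 156.00 Tg N/yr.
Box B: F(B→C) = (156.00 + 88.9) − 121 = 123.90 Tg N/yr.
Box C: F(C→D) = (123.90 + 33.1) − 85.2 = 71.800 Tg N/yr.
Box D throughput = its input = 71.800 Tg N/yr; τ = 139000 / 71.800 = 1936 yr.

1940 yr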